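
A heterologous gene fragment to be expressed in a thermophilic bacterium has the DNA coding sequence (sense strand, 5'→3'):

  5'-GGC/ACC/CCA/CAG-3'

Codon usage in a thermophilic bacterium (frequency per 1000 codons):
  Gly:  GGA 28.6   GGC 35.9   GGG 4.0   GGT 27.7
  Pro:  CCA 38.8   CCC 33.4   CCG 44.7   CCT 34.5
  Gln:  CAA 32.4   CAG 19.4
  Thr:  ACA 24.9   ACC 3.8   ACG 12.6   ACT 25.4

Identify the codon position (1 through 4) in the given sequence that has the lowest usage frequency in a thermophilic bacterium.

Codon 1 GGC (Gly): 35.9 per 1000.
Codon 2 ACC (Thr): 3.8 per 1000.
Codon 3 CCA (Pro): 38.8 per 1000.
Codon 4 CAG (Gln): 19.4 per 1000.
Lowest frequency is 3.8 at codon 2.

2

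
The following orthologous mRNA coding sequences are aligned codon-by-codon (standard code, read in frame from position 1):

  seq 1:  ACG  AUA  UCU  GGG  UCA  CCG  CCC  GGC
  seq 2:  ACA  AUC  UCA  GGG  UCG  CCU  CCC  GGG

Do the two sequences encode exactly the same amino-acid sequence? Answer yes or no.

yes

Codon 1: ACG Thr / ACA Thr — synonymous.
Codon 2: AUA Ile / AUC Ile — synonymous.
Codon 3: UCU Ser / UCA Ser — synonymous.
Codon 4: GGG Gly / GGG Gly — identical.
Codon 5: UCA Ser / UCG Ser — synonymous.
Codon 6: CCG Pro / CCU Pro — synonymous.
Codon 7: CCC Pro / CCC Pro — identical.
Codon 8: GGC Gly / GGG Gly — synonymous.
Nonsynonymous differences: 0 → same protein.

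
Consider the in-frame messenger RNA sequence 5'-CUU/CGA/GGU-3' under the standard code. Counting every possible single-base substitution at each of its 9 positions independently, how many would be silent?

10

Codon 1 (CUU, Leu): 3 synonymous substitutions.
Codon 2 (CGA, Arg): 4 synonymous substitutions.
Codon 3 (GGU, Gly): 3 synonymous substitutions.
Total: 3 + 4 + 3 = 10.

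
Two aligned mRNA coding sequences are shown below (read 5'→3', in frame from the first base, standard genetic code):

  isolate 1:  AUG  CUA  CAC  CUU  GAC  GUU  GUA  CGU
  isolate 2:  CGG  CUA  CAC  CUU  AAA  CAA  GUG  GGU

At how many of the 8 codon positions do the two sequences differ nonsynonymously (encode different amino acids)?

4

Codon 1: AUG Met / CGG Arg — nonsynonymous.
Codon 2: CUA Leu / CUA Leu — identical.
Codon 3: CAC His / CAC His — identical.
Codon 4: CUU Leu / CUU Leu — identical.
Codon 5: GAC Asp / AAA Lys — nonsynonymous.
Codon 6: GUU Val / CAA Gln — nonsynonymous.
Codon 7: GUA Val / GUG Val — synonymous.
Codon 8: CGU Arg / GGU Gly — nonsynonymous.
Nonsynonymous differences: 4.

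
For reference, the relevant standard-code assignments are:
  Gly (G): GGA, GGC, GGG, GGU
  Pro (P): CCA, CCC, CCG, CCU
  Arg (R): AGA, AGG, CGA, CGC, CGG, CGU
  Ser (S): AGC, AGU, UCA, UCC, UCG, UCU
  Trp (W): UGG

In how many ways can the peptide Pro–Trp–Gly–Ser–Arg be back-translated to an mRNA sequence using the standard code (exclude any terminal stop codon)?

Pro: 4 codons.
Trp: 1 codon.
Gly: 4 codons.
Ser: 6 codons.
Arg: 6 codons.
4 × 1 × 4 × 6 × 6 = 576.

576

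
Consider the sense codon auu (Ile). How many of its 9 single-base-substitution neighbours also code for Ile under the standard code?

Position 1: none → 0 synonymous.
Position 2: none → 0 synonymous.
Position 3: AUC, AUA → 2 synonymous.
Total: 0 + 0 + 2 = 2.

2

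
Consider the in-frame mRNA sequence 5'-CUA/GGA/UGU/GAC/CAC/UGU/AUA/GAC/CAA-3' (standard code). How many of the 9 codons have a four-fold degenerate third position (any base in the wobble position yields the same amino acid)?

Codon 1 CUA (Leu): third position 4-fold.
Codon 2 GGA (Gly): third position 4-fold.
Codon 3 UGU (Cys): third position 2-fold.
Codon 4 GAC (Asp): third position 2-fold.
Codon 5 CAC (His): third position 2-fold.
Codon 6 UGU (Cys): third position 2-fold.
Codon 7 AUA (Ile): third position 3-fold.
Codon 8 GAC (Asp): third position 2-fold.
Codon 9 CAA (Gln): third position 2-fold.
Four-fold degenerate third positions: 2.

2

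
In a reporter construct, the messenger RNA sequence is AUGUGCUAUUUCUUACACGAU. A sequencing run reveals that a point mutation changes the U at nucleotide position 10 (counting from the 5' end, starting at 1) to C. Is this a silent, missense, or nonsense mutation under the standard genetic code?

missense

Position 10 falls in codon 4: UUC → Phe.
After the substitution the codon is CUC → Leu.
Phe ≠ Leu, so this is a missense mutation.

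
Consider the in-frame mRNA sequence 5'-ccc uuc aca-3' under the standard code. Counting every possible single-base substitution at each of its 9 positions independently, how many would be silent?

7

Codon 1 (CCC, Pro): 3 synonymous substitutions.
Codon 2 (UUC, Phe): 1 synonymous substitution.
Codon 3 (ACA, Thr): 3 synonymous substitutions.
Total: 3 + 1 + 3 = 7.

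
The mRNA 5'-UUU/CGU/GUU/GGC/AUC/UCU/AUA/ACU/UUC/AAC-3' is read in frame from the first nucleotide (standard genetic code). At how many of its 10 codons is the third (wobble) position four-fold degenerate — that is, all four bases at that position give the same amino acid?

Codon 1 UUU (Phe): third position 2-fold.
Codon 2 CGU (Arg): third position 4-fold.
Codon 3 GUU (Val): third position 4-fold.
Codon 4 GGC (Gly): third position 4-fold.
Codon 5 AUC (Ile): third position 3-fold.
Codon 6 UCU (Ser): third position 4-fold.
Codon 7 AUA (Ile): third position 3-fold.
Codon 8 ACU (Thr): third position 4-fold.
Codon 9 UUC (Phe): third position 2-fold.
Codon 10 AAC (Asn): third position 2-fold.
Four-fold degenerate third positions: 5.

5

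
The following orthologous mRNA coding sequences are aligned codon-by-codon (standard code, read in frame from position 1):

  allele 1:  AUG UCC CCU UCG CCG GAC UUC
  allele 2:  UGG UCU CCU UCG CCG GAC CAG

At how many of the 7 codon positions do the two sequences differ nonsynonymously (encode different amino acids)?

Codon 1: AUG Met / UGG Trp — nonsynonymous.
Codon 2: UCC Ser / UCU Ser — synonymous.
Codon 3: CCU Pro / CCU Pro — identical.
Codon 4: UCG Ser / UCG Ser — identical.
Codon 5: CCG Pro / CCG Pro — identical.
Codon 6: GAC Asp / GAC Asp — identical.
Codon 7: UUC Phe / CAG Gln — nonsynonymous.
Nonsynonymous differences: 2.

2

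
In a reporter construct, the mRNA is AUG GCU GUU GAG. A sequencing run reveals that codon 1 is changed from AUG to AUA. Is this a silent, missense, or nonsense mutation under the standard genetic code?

missense

Position 3 falls in codon 1: AUG → Met.
After the substitution the codon is AUA → Ile.
Met ≠ Ile, so this is a missense mutation.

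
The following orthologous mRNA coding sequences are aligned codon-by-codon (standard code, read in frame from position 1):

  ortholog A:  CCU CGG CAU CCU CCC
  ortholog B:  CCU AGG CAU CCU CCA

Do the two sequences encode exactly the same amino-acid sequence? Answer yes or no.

Codon 1: CCU Pro / CCU Pro — identical.
Codon 2: CGG Arg / AGG Arg — synonymous.
Codon 3: CAU His / CAU His — identical.
Codon 4: CCU Pro / CCU Pro — identical.
Codon 5: CCC Pro / CCA Pro — synonymous.
Nonsynonymous differences: 0 → same protein.

yes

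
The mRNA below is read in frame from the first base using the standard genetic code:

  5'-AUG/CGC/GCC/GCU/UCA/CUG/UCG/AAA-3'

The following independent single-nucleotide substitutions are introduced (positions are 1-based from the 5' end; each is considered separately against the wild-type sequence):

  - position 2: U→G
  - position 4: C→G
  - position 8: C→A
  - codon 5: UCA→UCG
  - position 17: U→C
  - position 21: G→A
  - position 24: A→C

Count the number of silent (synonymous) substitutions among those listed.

Codon 1: AUG (Met) → AGG (Arg) — missense.
Codon 2: CGC (Arg) → GGC (Gly) — missense.
Codon 3: GCC (Ala) → GAC (Asp) — missense.
Codon 5: UCA (Ser) → UCG (Ser) — synonymous.
Codon 6: CUG (Leu) → CCG (Pro) — missense.
Codon 7: UCG (Ser) → UCA (Ser) — synonymous.
Codon 8: AAA (Lys) → AAC (Asn) — missense.
Synonymous: 2 of 7.

2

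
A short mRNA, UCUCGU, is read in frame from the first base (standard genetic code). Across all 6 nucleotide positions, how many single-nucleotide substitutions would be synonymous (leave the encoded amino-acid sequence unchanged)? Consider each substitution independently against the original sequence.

Codon 1 (UCU, Ser): 3 synonymous substitutions.
Codon 2 (CGU, Arg): 3 synonymous substitutions.
Total: 3 + 3 = 6.

6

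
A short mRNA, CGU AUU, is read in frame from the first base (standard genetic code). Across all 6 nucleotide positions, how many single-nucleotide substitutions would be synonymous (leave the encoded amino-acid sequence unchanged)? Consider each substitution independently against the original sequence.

5

Codon 1 (CGU, Arg): 3 synonymous substitutions.
Codon 2 (AUU, Ile): 2 synonymous substitutions.
Total: 3 + 2 = 5.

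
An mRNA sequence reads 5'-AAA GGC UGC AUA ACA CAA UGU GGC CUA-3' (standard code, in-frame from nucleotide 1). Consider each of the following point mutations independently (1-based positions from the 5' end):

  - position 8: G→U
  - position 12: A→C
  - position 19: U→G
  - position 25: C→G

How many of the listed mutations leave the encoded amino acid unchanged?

Codon 3: UGC (Cys) → UUC (Phe) — missense.
Codon 4: AUA (Ile) → AUC (Ile) — synonymous.
Codon 7: UGU (Cys) → GGU (Gly) — missense.
Codon 9: CUA (Leu) → GUA (Val) — missense.
Synonymous: 1 of 4.

1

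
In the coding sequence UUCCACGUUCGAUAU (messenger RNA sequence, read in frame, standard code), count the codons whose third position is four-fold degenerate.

Codon 1 UUC (Phe): third position 2-fold.
Codon 2 CAC (His): third position 2-fold.
Codon 3 GUU (Val): third position 4-fold.
Codon 4 CGA (Arg): third position 4-fold.
Codon 5 UAU (Tyr): third position 2-fold.
Four-fold degenerate third positions: 2.

2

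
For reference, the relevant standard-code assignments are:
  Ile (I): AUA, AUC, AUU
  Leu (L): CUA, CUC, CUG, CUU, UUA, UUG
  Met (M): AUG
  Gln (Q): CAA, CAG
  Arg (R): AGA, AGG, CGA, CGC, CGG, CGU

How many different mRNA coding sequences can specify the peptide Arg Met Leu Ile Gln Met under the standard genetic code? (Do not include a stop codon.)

Arg: 6 codons.
Met: 1 codon.
Leu: 6 codons.
Ile: 3 codons.
Gln: 2 codons.
Met: 1 codon.
6 × 1 × 6 × 3 × 2 × 1 = 216.

216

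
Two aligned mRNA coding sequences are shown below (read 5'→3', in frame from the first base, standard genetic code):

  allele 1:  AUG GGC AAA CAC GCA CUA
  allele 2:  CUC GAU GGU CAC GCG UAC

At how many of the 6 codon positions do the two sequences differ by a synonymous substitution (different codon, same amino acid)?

1

Codon 1: AUG Met / CUC Leu — nonsynonymous.
Codon 2: GGC Gly / GAU Asp — nonsynonymous.
Codon 3: AAA Lys / GGU Gly — nonsynonymous.
Codon 4: CAC His / CAC His — identical.
Codon 5: GCA Ala / GCG Ala — synonymous.
Codon 6: CUA Leu / UAC Tyr — nonsynonymous.
Synonymous differences: 1.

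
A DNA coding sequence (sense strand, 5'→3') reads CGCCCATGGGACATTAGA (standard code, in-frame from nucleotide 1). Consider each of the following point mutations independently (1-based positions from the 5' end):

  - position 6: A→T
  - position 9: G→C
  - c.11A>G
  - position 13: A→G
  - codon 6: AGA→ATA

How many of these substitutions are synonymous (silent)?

1

Codon 2: CCA (Pro) → CCT (Pro) — synonymous.
Codon 3: TGG (Trp) → TGC (Cys) — missense.
Codon 4: GAC (Asp) → GGC (Gly) — missense.
Codon 5: ATT (Ile) → GTT (Val) — missense.
Codon 6: AGA (Arg) → ATA (Ile) — missense.
Synonymous: 1 of 5.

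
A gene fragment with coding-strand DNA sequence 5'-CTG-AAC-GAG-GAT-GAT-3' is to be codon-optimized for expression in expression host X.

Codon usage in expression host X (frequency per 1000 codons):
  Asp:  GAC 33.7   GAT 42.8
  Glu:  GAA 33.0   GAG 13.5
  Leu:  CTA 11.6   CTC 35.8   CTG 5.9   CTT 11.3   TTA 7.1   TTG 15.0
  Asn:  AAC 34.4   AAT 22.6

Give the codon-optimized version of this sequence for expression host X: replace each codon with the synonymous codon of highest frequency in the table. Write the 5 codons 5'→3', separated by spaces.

CTC AAC GAA GAT GAT

Codon 1 (Leu): best is CTC at 35.8.
Codon 2 (Asn): best is AAC at 34.4.
Codon 3 (Glu): best is GAA at 33.0.
Codon 4 (Asp): best is GAT at 42.8.
Codon 5 (Asp): best is GAT at 42.8.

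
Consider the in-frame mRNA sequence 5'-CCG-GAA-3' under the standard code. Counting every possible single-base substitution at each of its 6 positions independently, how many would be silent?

4

Codon 1 (CCG, Pro): 3 synonymous substitutions.
Codon 2 (GAA, Glu): 1 synonymous substitution.
Total: 3 + 1 = 4.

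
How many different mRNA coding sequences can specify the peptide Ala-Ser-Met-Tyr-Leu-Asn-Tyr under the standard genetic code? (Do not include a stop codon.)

Ala: 4 codons.
Ser: 6 codons.
Met: 1 codon.
Tyr: 2 codons.
Leu: 6 codons.
Asn: 2 codons.
Tyr: 2 codons.
4 × 6 × 1 × 2 × 6 × 2 × 2 = 1152.

1152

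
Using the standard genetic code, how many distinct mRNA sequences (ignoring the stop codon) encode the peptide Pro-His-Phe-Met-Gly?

Pro: 4 codons.
His: 2 codons.
Phe: 2 codons.
Met: 1 codon.
Gly: 4 codons.
4 × 2 × 2 × 1 × 4 = 64.

64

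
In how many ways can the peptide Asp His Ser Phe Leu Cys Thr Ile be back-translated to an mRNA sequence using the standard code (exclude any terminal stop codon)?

6912

Asp: 2 codons.
His: 2 codons.
Ser: 6 codons.
Phe: 2 codons.
Leu: 6 codons.
Cys: 2 codons.
Thr: 4 codons.
Ile: 3 codons.
2 × 2 × 6 × 2 × 6 × 2 × 4 × 3 = 6912.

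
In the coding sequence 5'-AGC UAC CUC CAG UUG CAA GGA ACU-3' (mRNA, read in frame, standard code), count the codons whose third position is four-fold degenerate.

3

Codon 1 AGC (Ser): third position 2-fold.
Codon 2 UAC (Tyr): third position 2-fold.
Codon 3 CUC (Leu): third position 4-fold.
Codon 4 CAG (Gln): third position 2-fold.
Codon 5 UUG (Leu): third position 2-fold.
Codon 6 CAA (Gln): third position 2-fold.
Codon 7 GGA (Gly): third position 4-fold.
Codon 8 ACU (Thr): third position 4-fold.
Four-fold degenerate third positions: 3.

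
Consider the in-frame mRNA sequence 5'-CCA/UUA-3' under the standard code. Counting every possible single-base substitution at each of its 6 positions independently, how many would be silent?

5

Codon 1 (CCA, Pro): 3 synonymous substitutions.
Codon 2 (UUA, Leu): 2 synonymous substitutions.
Total: 3 + 2 = 5.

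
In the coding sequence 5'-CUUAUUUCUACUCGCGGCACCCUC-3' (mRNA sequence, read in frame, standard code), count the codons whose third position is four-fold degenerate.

7

Codon 1 CUU (Leu): third position 4-fold.
Codon 2 AUU (Ile): third position 3-fold.
Codon 3 UCU (Ser): third position 4-fold.
Codon 4 ACU (Thr): third position 4-fold.
Codon 5 CGC (Arg): third position 4-fold.
Codon 6 GGC (Gly): third position 4-fold.
Codon 7 ACC (Thr): third position 4-fold.
Codon 8 CUC (Leu): third position 4-fold.
Four-fold degenerate third positions: 7.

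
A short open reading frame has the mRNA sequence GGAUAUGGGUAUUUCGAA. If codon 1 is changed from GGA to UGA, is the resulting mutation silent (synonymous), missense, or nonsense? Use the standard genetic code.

Position 1 falls in codon 1: GGA → Gly.
After the substitution the codon is UGA → Stop.
The new codon is a stop codon, so this is a nonsense mutation.

nonsense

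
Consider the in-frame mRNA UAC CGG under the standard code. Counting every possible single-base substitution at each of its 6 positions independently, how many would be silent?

5

Codon 1 (UAC, Tyr): 1 synonymous substitution.
Codon 2 (CGG, Arg): 4 synonymous substitutions.
Total: 1 + 4 = 5.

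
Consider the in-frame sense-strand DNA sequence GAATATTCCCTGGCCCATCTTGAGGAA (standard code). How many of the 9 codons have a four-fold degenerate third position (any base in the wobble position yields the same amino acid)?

Codon 1 GAA (Glu): third position 2-fold.
Codon 2 TAT (Tyr): third position 2-fold.
Codon 3 TCC (Ser): third position 4-fold.
Codon 4 CTG (Leu): third position 4-fold.
Codon 5 GCC (Ala): third position 4-fold.
Codon 6 CAT (His): third position 2-fold.
Codon 7 CTT (Leu): third position 4-fold.
Codon 8 GAG (Glu): third position 2-fold.
Codon 9 GAA (Glu): third position 2-fold.
Four-fold degenerate third positions: 4.

4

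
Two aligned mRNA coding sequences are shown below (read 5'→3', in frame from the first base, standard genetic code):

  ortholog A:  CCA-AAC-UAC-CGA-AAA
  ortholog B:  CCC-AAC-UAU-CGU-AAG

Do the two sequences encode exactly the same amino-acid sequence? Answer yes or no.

yes

Codon 1: CCA Pro / CCC Pro — synonymous.
Codon 2: AAC Asn / AAC Asn — identical.
Codon 3: UAC Tyr / UAU Tyr — synonymous.
Codon 4: CGA Arg / CGU Arg — synonymous.
Codon 5: AAA Lys / AAG Lys — synonymous.
Nonsynonymous differences: 0 → same protein.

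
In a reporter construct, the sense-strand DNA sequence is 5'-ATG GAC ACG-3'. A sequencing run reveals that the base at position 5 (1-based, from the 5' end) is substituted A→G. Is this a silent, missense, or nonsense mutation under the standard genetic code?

missense

Position 5 falls in codon 2: GAC → Asp.
After the substitution the codon is GGC → Gly.
Asp ≠ Gly, so this is a missense mutation.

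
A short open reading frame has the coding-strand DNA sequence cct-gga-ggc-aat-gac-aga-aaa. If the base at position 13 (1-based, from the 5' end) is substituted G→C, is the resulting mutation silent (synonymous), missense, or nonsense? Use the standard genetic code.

Position 13 falls in codon 5: GAC → Asp.
After the substitution the codon is CAC → His.
Asp ≠ His, so this is a missense mutation.

missense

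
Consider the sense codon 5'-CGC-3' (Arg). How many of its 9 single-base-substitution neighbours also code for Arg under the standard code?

3

Position 1: none → 0 synonymous.
Position 2: none → 0 synonymous.
Position 3: CGT, CGA, CGG → 3 synonymous.
Total: 0 + 0 + 3 = 3.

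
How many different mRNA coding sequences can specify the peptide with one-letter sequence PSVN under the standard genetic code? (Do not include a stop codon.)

Pro: 4 codons.
Ser: 6 codons.
Val: 4 codons.
Asn: 2 codons.
4 × 6 × 4 × 2 = 192.

192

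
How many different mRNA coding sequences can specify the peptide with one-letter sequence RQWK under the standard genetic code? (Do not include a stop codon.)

24

Arg: 6 codons.
Gln: 2 codons.
Trp: 1 codon.
Lys: 2 codons.
6 × 2 × 1 × 2 = 24.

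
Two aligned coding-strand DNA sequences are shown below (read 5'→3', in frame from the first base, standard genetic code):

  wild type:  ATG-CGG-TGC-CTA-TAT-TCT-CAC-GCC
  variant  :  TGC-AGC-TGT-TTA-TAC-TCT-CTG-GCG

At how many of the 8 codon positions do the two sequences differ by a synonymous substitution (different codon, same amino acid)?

4

Codon 1: ATG Met / TGC Cys — nonsynonymous.
Codon 2: CGG Arg / AGC Ser — nonsynonymous.
Codon 3: TGC Cys / TGT Cys — synonymous.
Codon 4: CTA Leu / TTA Leu — synonymous.
Codon 5: TAT Tyr / TAC Tyr — synonymous.
Codon 6: TCT Ser / TCT Ser — identical.
Codon 7: CAC His / CTG Leu — nonsynonymous.
Codon 8: GCC Ala / GCG Ala — synonymous.
Synonymous differences: 4.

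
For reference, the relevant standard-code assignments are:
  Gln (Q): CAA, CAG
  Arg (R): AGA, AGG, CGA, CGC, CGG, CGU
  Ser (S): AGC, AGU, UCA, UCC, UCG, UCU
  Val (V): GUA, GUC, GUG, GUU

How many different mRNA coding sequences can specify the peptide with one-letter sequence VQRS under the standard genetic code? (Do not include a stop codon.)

288

Val: 4 codons.
Gln: 2 codons.
Arg: 6 codons.
Ser: 6 codons.
4 × 2 × 6 × 6 = 288.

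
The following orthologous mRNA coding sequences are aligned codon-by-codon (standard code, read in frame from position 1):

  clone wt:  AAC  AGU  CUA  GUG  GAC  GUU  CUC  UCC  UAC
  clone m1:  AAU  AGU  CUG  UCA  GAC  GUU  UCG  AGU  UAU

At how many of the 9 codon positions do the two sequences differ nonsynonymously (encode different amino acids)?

2

Codon 1: AAC Asn / AAU Asn — synonymous.
Codon 2: AGU Ser / AGU Ser — identical.
Codon 3: CUA Leu / CUG Leu — synonymous.
Codon 4: GUG Val / UCA Ser — nonsynonymous.
Codon 5: GAC Asp / GAC Asp — identical.
Codon 6: GUU Val / GUU Val — identical.
Codon 7: CUC Leu / UCG Ser — nonsynonymous.
Codon 8: UCC Ser / AGU Ser — synonymous.
Codon 9: UAC Tyr / UAU Tyr — synonymous.
Nonsynonymous differences: 2.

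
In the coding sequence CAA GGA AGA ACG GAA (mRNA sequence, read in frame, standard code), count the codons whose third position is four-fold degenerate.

2

Codon 1 CAA (Gln): third position 2-fold.
Codon 2 GGA (Gly): third position 4-fold.
Codon 3 AGA (Arg): third position 2-fold.
Codon 4 ACG (Thr): third position 4-fold.
Codon 5 GAA (Glu): third position 2-fold.
Four-fold degenerate third positions: 2.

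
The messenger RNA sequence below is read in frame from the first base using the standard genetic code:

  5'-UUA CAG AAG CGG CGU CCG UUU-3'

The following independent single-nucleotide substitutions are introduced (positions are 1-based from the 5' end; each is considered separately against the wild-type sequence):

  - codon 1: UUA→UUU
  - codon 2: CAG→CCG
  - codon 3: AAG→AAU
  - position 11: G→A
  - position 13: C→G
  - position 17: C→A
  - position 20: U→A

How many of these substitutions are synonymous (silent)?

0

Codon 1: UUA (Leu) → UUU (Phe) — missense.
Codon 2: CAG (Gln) → CCG (Pro) — missense.
Codon 3: AAG (Lys) → AAU (Asn) — missense.
Codon 4: CGG (Arg) → CAG (Gln) — missense.
Codon 5: CGU (Arg) → GGU (Gly) — missense.
Codon 6: CCG (Pro) → CAG (Gln) — missense.
Codon 7: UUU (Phe) → UAU (Tyr) — missense.
Synonymous: 0 of 7.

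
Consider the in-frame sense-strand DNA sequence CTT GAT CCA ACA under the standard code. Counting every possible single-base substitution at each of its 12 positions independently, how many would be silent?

Codon 1 (CTT, Leu): 3 synonymous substitutions.
Codon 2 (GAT, Asp): 1 synonymous substitution.
Codon 3 (CCA, Pro): 3 synonymous substitutions.
Codon 4 (ACA, Thr): 3 synonymous substitutions.
Total: 3 + 1 + 3 + 3 = 10.

10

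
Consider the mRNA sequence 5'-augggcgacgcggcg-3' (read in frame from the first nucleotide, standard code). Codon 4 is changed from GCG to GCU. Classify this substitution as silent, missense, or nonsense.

silent

Position 12 falls in codon 4: GCG → Ala.
After the substitution the codon is GCU → Ala.
Both encode Ala, so the change is synonymous.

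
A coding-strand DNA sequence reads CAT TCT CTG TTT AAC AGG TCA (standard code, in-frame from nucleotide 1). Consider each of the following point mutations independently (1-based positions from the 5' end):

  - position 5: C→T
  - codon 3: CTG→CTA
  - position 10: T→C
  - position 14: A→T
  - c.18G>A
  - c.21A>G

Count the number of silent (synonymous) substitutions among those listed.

3

Codon 2: TCT (Ser) → TTT (Phe) — missense.
Codon 3: CTG (Leu) → CTA (Leu) — synonymous.
Codon 4: TTT (Phe) → CTT (Leu) — missense.
Codon 5: AAC (Asn) → ATC (Ile) — missense.
Codon 6: AGG (Arg) → AGA (Arg) — synonymous.
Codon 7: TCA (Ser) → TCG (Ser) — synonymous.
Synonymous: 3 of 6.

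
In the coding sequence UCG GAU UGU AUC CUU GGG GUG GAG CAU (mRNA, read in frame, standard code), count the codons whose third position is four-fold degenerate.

Codon 1 UCG (Ser): third position 4-fold.
Codon 2 GAU (Asp): third position 2-fold.
Codon 3 UGU (Cys): third position 2-fold.
Codon 4 AUC (Ile): third position 3-fold.
Codon 5 CUU (Leu): third position 4-fold.
Codon 6 GGG (Gly): third position 4-fold.
Codon 7 GUG (Val): third position 4-fold.
Codon 8 GAG (Glu): third position 2-fold.
Codon 9 CAU (His): third position 2-fold.
Four-fold degenerate third positions: 4.

4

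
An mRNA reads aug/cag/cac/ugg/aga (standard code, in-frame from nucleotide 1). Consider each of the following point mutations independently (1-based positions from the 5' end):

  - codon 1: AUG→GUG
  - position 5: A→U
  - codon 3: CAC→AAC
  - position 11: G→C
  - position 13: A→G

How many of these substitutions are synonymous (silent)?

0

Codon 1: AUG (Met) → GUG (Val) — missense.
Codon 2: CAG (Gln) → CUG (Leu) — missense.
Codon 3: CAC (His) → AAC (Asn) — missense.
Codon 4: UGG (Trp) → UCG (Ser) — missense.
Codon 5: AGA (Arg) → GGA (Gly) — missense.
Synonymous: 0 of 5.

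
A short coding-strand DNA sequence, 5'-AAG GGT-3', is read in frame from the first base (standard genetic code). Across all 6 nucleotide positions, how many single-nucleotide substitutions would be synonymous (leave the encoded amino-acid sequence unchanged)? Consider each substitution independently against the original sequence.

Codon 1 (AAG, Lys): 1 synonymous substitution.
Codon 2 (GGT, Gly): 3 synonymous substitutions.
Total: 1 + 3 = 4.

4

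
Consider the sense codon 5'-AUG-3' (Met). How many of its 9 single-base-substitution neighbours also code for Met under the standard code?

Position 1: none → 0 synonymous.
Position 2: none → 0 synonymous.
Position 3: none → 0 synonymous.
Total: 0 + 0 + 0 = 0.

0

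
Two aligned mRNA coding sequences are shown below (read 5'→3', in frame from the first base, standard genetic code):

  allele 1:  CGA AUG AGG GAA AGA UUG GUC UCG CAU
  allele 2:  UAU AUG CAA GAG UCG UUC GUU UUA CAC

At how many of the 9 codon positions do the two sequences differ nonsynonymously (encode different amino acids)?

5

Codon 1: CGA Arg / UAU Tyr — nonsynonymous.
Codon 2: AUG Met / AUG Met — identical.
Codon 3: AGG Arg / CAA Gln — nonsynonymous.
Codon 4: GAA Glu / GAG Glu — synonymous.
Codon 5: AGA Arg / UCG Ser — nonsynonymous.
Codon 6: UUG Leu / UUC Phe — nonsynonymous.
Codon 7: GUC Val / GUU Val — synonymous.
Codon 8: UCG Ser / UUA Leu — nonsynonymous.
Codon 9: CAU His / CAC His — synonymous.
Nonsynonymous differences: 5.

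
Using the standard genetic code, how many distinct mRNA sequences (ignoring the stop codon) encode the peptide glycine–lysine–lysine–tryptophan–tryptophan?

16

Gly: 4 codons.
Lys: 2 codons.
Lys: 2 codons.
Trp: 1 codon.
Trp: 1 codon.
4 × 2 × 2 × 1 × 1 = 16.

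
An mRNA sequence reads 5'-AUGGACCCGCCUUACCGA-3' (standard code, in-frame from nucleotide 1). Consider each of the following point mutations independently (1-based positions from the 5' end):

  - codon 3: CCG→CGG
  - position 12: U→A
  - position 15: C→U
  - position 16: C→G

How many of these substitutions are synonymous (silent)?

Codon 3: CCG (Pro) → CGG (Arg) — missense.
Codon 4: CCU (Pro) → CCA (Pro) — synonymous.
Codon 5: UAC (Tyr) → UAU (Tyr) — synonymous.
Codon 6: CGA (Arg) → GGA (Gly) — missense.
Synonymous: 2 of 4.

2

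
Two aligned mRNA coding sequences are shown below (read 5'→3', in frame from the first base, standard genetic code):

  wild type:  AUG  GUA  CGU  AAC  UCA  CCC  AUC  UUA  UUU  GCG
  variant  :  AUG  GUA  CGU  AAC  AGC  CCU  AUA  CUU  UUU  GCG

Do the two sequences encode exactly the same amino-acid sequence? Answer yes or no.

yes

Codon 1: AUG Met / AUG Met — identical.
Codon 2: GUA Val / GUA Val — identical.
Codon 3: CGU Arg / CGU Arg — identical.
Codon 4: AAC Asn / AAC Asn — identical.
Codon 5: UCA Ser / AGC Ser — synonymous.
Codon 6: CCC Pro / CCU Pro — synonymous.
Codon 7: AUC Ile / AUA Ile — synonymous.
Codon 8: UUA Leu / CUU Leu — synonymous.
Codon 9: UUU Phe / UUU Phe — identical.
Codon 10: GCG Ala / GCG Ala — identical.
Nonsynonymous differences: 0 → same protein.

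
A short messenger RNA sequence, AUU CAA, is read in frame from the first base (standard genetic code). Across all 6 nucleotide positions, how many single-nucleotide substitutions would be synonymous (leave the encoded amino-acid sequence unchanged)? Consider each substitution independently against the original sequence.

3

Codon 1 (AUU, Ile): 2 synonymous substitutions.
Codon 2 (CAA, Gln): 1 synonymous substitution.
Total: 2 + 1 = 3.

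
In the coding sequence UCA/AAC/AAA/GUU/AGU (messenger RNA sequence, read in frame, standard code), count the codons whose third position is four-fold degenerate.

2

Codon 1 UCA (Ser): third position 4-fold.
Codon 2 AAC (Asn): third position 2-fold.
Codon 3 AAA (Lys): third position 2-fold.
Codon 4 GUU (Val): third position 4-fold.
Codon 5 AGU (Ser): third position 2-fold.
Four-fold degenerate third positions: 2.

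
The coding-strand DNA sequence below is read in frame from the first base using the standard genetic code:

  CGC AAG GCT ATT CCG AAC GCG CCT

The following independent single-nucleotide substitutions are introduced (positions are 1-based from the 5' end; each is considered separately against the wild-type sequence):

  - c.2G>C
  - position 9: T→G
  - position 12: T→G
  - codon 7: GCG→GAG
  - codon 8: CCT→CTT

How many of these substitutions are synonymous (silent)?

Codon 1: CGC (Arg) → CCC (Pro) — missense.
Codon 3: GCT (Ala) → GCG (Ala) — synonymous.
Codon 4: ATT (Ile) → ATG (Met) — missense.
Codon 7: GCG (Ala) → GAG (Glu) — missense.
Codon 8: CCT (Pro) → CTT (Leu) — missense.
Synonymous: 1 of 5.

1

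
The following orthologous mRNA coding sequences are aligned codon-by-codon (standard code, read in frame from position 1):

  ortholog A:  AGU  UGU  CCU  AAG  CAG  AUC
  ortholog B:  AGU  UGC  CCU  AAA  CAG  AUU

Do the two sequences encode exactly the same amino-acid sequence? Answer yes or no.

Codon 1: AGU Ser / AGU Ser — identical.
Codon 2: UGU Cys / UGC Cys — synonymous.
Codon 3: CCU Pro / CCU Pro — identical.
Codon 4: AAG Lys / AAA Lys — synonymous.
Codon 5: CAG Gln / CAG Gln — identical.
Codon 6: AUC Ile / AUU Ile — synonymous.
Nonsynonymous differences: 0 → same protein.

yes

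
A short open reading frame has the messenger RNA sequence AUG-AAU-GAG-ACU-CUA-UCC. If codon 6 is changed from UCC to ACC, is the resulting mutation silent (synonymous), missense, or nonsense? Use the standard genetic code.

missense

Position 16 falls in codon 6: UCC → Ser.
After the substitution the codon is ACC → Thr.
Ser ≠ Thr, so this is a missense mutation.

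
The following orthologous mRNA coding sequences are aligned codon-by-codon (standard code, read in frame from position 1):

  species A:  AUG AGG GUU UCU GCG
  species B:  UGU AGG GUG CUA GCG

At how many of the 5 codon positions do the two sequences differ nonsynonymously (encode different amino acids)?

Codon 1: AUG Met / UGU Cys — nonsynonymous.
Codon 2: AGG Arg / AGG Arg — identical.
Codon 3: GUU Val / GUG Val — synonymous.
Codon 4: UCU Ser / CUA Leu — nonsynonymous.
Codon 5: GCG Ala / GCG Ala — identical.
Nonsynonymous differences: 2.

2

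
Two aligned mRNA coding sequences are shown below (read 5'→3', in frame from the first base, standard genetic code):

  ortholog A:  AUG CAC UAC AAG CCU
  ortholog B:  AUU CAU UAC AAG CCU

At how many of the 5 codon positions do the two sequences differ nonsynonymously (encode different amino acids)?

Codon 1: AUG Met / AUU Ile — nonsynonymous.
Codon 2: CAC His / CAU His — synonymous.
Codon 3: UAC Tyr / UAC Tyr — identical.
Codon 4: AAG Lys / AAG Lys — identical.
Codon 5: CCU Pro / CCU Pro — identical.
Nonsynonymous differences: 1.

1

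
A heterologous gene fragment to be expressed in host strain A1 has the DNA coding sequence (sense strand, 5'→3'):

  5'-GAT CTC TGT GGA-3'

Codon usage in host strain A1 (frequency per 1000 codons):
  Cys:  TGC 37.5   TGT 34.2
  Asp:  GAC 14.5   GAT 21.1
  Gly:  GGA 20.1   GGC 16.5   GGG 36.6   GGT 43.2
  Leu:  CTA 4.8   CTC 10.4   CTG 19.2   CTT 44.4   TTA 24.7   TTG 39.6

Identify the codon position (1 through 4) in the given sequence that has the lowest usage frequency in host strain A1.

2

Codon 1 GAT (Asp): 21.1 per 1000.
Codon 2 CTC (Leu): 10.4 per 1000.
Codon 3 TGT (Cys): 34.2 per 1000.
Codon 4 GGA (Gly): 20.1 per 1000.
Lowest frequency is 10.4 at codon 2.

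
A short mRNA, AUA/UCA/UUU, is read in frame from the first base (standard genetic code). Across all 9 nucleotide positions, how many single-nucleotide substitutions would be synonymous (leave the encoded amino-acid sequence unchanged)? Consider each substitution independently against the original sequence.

6

Codon 1 (AUA, Ile): 2 synonymous substitutions.
Codon 2 (UCA, Ser): 3 synonymous substitutions.
Codon 3 (UUU, Phe): 1 synonymous substitution.
Total: 2 + 3 + 1 = 6.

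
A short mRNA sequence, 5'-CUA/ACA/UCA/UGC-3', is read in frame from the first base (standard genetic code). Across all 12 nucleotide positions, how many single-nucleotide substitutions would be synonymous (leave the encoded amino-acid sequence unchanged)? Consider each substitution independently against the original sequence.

Codon 1 (CUA, Leu): 4 synonymous substitutions.
Codon 2 (ACA, Thr): 3 synonymous substitutions.
Codon 3 (UCA, Ser): 3 synonymous substitutions.
Codon 4 (UGC, Cys): 1 synonymous substitution.
Total: 4 + 3 + 3 + 1 = 11.

11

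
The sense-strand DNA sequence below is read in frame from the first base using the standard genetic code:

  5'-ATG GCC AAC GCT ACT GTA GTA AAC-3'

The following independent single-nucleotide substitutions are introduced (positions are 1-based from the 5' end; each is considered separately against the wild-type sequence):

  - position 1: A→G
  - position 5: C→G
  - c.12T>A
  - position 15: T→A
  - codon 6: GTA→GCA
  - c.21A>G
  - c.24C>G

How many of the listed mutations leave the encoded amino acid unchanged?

3

Codon 1: ATG (Met) → GTG (Val) — missense.
Codon 2: GCC (Ala) → GGC (Gly) — missense.
Codon 4: GCT (Ala) → GCA (Ala) — synonymous.
Codon 5: ACT (Thr) → ACA (Thr) — synonymous.
Codon 6: GTA (Val) → GCA (Ala) — missense.
Codon 7: GTA (Val) → GTG (Val) — synonymous.
Codon 8: AAC (Asn) → AAG (Lys) — missense.
Synonymous: 3 of 7.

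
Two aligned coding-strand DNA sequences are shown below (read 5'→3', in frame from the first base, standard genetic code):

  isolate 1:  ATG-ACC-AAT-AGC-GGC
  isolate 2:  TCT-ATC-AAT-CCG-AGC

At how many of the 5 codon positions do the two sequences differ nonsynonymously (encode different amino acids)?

Codon 1: ATG Met / TCT Ser — nonsynonymous.
Codon 2: ACC Thr / ATC Ile — nonsynonymous.
Codon 3: AAT Asn / AAT Asn — identical.
Codon 4: AGC Ser / CCG Pro — nonsynonymous.
Codon 5: GGC Gly / AGC Ser — nonsynonymous.
Nonsynonymous differences: 4.

4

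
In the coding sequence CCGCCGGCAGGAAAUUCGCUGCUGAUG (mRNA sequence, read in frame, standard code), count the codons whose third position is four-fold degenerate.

7

Codon 1 CCG (Pro): third position 4-fold.
Codon 2 CCG (Pro): third position 4-fold.
Codon 3 GCA (Ala): third position 4-fold.
Codon 4 GGA (Gly): third position 4-fold.
Codon 5 AAU (Asn): third position 2-fold.
Codon 6 UCG (Ser): third position 4-fold.
Codon 7 CUG (Leu): third position 4-fold.
Codon 8 CUG (Leu): third position 4-fold.
Codon 9 AUG (Met): third position 1-fold.
Four-fold degenerate third positions: 7.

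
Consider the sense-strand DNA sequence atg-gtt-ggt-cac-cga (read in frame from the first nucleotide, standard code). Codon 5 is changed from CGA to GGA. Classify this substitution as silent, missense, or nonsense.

missense

Position 13 falls in codon 5: CGA → Arg.
After the substitution the codon is GGA → Gly.
Arg ≠ Gly, so this is a missense mutation.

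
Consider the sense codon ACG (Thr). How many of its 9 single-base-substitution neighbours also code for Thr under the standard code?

Position 1: none → 0 synonymous.
Position 2: none → 0 synonymous.
Position 3: ACU, ACC, ACA → 3 synonymous.
Total: 0 + 0 + 3 = 3.

3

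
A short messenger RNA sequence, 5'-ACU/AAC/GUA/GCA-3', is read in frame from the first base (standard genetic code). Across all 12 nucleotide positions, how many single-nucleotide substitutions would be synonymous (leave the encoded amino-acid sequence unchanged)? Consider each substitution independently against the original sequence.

Codon 1 (ACU, Thr): 3 synonymous substitutions.
Codon 2 (AAC, Asn): 1 synonymous substitution.
Codon 3 (GUA, Val): 3 synonymous substitutions.
Codon 4 (GCA, Ala): 3 synonymous substitutions.
Total: 3 + 1 + 3 + 3 = 10.

10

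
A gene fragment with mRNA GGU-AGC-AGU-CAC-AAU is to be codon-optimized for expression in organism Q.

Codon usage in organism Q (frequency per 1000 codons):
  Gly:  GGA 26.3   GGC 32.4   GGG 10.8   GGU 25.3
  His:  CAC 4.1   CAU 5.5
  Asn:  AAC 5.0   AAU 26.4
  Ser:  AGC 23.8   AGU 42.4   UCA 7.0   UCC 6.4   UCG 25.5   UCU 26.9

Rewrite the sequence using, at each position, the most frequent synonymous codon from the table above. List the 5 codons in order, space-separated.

GGC AGU AGU CAU AAU

Codon 1 (Gly): best is GGC at 32.4.
Codon 2 (Ser): best is AGU at 42.4.
Codon 3 (Ser): best is AGU at 42.4.
Codon 4 (His): best is CAU at 5.5.
Codon 5 (Asn): best is AAU at 26.4.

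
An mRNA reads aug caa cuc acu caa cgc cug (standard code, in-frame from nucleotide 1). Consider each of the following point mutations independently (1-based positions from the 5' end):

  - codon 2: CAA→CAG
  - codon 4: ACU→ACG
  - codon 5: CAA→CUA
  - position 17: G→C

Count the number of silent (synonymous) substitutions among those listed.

Codon 2: CAA (Gln) → CAG (Gln) — synonymous.
Codon 4: ACU (Thr) → ACG (Thr) — synonymous.
Codon 5: CAA (Gln) → CUA (Leu) — missense.
Codon 6: CGC (Arg) → CCC (Pro) — missense.
Synonymous: 2 of 4.

2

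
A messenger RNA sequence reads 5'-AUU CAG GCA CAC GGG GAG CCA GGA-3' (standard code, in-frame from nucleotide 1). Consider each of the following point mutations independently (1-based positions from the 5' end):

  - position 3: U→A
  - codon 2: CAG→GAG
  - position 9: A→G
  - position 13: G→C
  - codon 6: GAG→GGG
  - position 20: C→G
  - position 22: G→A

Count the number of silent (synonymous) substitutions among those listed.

2

Codon 1: AUU (Ile) → AUA (Ile) — synonymous.
Codon 2: CAG (Gln) → GAG (Glu) — missense.
Codon 3: GCA (Ala) → GCG (Ala) — synonymous.
Codon 5: GGG (Gly) → CGG (Arg) — missense.
Codon 6: GAG (Glu) → GGG (Gly) — missense.
Codon 7: CCA (Pro) → CGA (Arg) — missense.
Codon 8: GGA (Gly) → AGA (Arg) — missense.
Synonymous: 2 of 7.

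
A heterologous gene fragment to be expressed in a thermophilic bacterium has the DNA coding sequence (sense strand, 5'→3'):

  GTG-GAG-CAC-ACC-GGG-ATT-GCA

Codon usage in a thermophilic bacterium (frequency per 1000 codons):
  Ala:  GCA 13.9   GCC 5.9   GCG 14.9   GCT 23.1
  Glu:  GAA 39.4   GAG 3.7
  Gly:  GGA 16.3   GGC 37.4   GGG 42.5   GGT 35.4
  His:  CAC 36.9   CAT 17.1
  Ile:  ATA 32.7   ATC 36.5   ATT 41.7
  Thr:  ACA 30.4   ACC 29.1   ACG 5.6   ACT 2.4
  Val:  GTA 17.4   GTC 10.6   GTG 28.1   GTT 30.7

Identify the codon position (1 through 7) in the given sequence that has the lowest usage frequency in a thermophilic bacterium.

2

Codon 1 GTG (Val): 28.1 per 1000.
Codon 2 GAG (Glu): 3.7 per 1000.
Codon 3 CAC (His): 36.9 per 1000.
Codon 4 ACC (Thr): 29.1 per 1000.
Codon 5 GGG (Gly): 42.5 per 1000.
Codon 6 ATT (Ile): 41.7 per 1000.
Codon 7 GCA (Ala): 13.9 per 1000.
Lowest frequency is 3.7 at codon 2.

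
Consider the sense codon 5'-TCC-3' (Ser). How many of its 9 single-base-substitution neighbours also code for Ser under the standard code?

Position 1: none → 0 synonymous.
Position 2: none → 0 synonymous.
Position 3: TCT, TCA, TCG → 3 synonymous.
Total: 0 + 0 + 3 = 3.

3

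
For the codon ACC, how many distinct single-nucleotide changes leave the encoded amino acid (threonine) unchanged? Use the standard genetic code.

3

Position 1: none → 0 synonymous.
Position 2: none → 0 synonymous.
Position 3: ACU, ACA, ACG → 3 synonymous.
Total: 0 + 0 + 3 = 3.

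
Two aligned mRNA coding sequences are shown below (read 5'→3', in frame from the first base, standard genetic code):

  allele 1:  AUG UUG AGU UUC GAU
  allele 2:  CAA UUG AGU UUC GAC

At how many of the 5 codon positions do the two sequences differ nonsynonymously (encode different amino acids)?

1

Codon 1: AUG Met / CAA Gln — nonsynonymous.
Codon 2: UUG Leu / UUG Leu — identical.
Codon 3: AGU Ser / AGU Ser — identical.
Codon 4: UUC Phe / UUC Phe — identical.
Codon 5: GAU Asp / GAC Asp — synonymous.
Nonsynonymous differences: 1.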